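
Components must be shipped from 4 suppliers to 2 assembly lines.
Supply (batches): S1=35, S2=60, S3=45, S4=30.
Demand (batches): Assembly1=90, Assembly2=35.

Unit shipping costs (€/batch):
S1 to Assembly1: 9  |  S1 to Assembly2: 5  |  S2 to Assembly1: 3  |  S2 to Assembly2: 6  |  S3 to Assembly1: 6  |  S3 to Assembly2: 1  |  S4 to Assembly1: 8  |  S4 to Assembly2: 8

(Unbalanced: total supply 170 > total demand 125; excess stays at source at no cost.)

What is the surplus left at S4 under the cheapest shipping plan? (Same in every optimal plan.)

Minimum-cost shipments:
  S2→Assembly1: 60 × €3 = €180
  S3→Assembly1: 10 × €6 = €60
  S3→Assembly2: 35 × €1 = €35
  S4→Assembly1: 20 × €8 = €160
Total cost = €435.
S4 ships 20 of its 30, leaving 10.

10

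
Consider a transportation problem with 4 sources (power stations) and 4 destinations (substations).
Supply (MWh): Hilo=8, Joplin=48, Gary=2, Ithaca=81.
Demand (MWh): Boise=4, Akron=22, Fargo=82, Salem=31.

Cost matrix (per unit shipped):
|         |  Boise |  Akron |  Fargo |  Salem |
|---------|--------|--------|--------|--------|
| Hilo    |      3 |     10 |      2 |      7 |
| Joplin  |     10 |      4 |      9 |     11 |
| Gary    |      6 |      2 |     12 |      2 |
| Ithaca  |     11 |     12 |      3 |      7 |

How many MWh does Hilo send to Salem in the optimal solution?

0

Optimal shipments:
  Hilo–Boise: 4 × 3 = 12
  Hilo–Fargo: 4 × 2 = 8
  Joplin–Akron: 22 × 4 = 88
  Joplin–Salem: 26 × 11 = 286
  Gary–Salem: 2 × 2 = 4
  Ithaca–Fargo: 78 × 3 = 234
  Ithaca–Salem: 3 × 7 = 21
Total cost = 653.
The route Hilo→Salem is not used.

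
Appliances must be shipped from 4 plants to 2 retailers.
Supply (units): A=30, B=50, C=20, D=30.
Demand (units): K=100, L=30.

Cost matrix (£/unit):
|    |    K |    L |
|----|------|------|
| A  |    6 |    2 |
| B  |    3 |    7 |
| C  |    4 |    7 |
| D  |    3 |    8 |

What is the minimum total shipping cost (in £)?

380

One minimum-cost allocation:
  A->L: 30 × £2 = £60
  B->K: 50 × £3 = £150
  C->K: 20 × £4 = £80
  D->K: 30 × £3 = £90
Total = 60 + 150 + 80 + 90 = £380.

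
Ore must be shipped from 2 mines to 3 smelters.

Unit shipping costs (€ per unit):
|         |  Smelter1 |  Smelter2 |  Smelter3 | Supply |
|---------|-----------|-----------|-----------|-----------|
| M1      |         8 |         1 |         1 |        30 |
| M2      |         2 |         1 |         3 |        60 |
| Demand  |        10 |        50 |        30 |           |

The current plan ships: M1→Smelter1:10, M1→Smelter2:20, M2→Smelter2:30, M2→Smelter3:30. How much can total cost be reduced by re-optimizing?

Current plan cost = 10·8 + 20·1 + 30·1 + 30·3 = €220.
Optimal plan:
  M1 to Smelter3: 30 × €1 = €30
  M2 to Smelter1: 10 × €2 = €20
  M2 to Smelter2: 50 × €1 = €50
Optimal cost = €100.
Saving = 220 − 100 = €120.

120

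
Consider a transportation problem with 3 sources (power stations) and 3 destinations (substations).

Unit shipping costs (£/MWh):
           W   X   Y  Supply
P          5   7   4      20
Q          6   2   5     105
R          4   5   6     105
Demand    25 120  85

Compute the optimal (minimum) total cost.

855

One minimum-cost allocation:
  P–Y: 20 × £4 = £80
  Q–X: 105 × £2 = £210
  R–W: 25 × £4 = £100
  R–X: 15 × £5 = £75
  R–Y: 65 × £6 = £390
Total = 80 + 210 + 100 + 75 + 390 = £855.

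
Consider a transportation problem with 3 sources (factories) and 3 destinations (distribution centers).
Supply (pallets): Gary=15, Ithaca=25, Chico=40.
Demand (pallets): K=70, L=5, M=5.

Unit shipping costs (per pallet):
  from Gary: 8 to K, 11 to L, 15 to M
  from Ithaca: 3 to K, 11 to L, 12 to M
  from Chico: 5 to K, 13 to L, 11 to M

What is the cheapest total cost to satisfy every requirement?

440

An optimal shipping plan:
  Gary->K: 10 pallets
  Gary->L: 5 pallets
  Ithaca->K: 25 pallets
  Chico->K: 35 pallets
  Chico->M: 5 pallets
Total cost = 440.
(Supply check: Gary ships 15; Ithaca ships 25; Chico ships 40.)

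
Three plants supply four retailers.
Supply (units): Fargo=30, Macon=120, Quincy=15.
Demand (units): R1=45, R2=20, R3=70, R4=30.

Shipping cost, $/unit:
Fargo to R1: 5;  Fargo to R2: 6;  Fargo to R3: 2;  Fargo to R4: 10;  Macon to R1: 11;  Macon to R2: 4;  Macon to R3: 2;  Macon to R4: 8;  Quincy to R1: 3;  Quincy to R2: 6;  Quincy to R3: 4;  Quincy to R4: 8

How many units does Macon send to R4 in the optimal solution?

The minimum-cost plan:
  Fargo->R1: 30 × $5 = $150
  Macon->R2: 20 × $4 = $80
  Macon->R3: 70 × $2 = $140
  Macon->R4: 30 × $8 = $240
  Quincy->R1: 15 × $3 = $45
Total cost = $655.
So Macon→R4 carries 30 units.

30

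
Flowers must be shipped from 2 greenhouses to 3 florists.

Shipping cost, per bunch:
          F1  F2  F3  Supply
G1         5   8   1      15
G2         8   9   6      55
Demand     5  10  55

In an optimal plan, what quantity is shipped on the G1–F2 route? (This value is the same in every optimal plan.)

The minimum-cost plan:
  G1–F3: 15 bunches
  G2–F1: 5 bunches
  G2–F2: 10 bunches
  G2–F3: 40 bunches
Total cost = 385.
The route G1→F2 is not used.

0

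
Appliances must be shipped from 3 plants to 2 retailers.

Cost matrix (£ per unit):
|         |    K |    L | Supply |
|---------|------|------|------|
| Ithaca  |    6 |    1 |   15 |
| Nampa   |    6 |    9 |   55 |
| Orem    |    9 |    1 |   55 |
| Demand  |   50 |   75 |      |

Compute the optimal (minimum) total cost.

Optimal allocation:
  Ithaca→L: 15 × £1 = £15
  Nampa→K: 50 × £6 = £300
  Nampa→L: 5 × £9 = £45
  Orem→L: 55 × £1 = £55
Total = 15 + 300 + 45 + 55 = £415.
(Supply check: Ithaca ships 15; Nampa ships 55; Orem ships 55.)

415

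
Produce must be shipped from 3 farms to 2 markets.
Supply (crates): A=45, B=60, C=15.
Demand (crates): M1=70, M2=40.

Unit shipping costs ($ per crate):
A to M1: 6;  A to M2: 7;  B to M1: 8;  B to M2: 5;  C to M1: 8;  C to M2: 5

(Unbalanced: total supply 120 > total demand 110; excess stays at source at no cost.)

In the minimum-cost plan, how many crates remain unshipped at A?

Minimum-cost shipments:
  A–M1: 45 × $6 = $270
  B–M1: 25 × $8 = $200
  B–M2: 25 × $5 = $125
  C–M2: 15 × $5 = $75
Total cost = $670.
A ships 45 of its 45, leaving 0.

0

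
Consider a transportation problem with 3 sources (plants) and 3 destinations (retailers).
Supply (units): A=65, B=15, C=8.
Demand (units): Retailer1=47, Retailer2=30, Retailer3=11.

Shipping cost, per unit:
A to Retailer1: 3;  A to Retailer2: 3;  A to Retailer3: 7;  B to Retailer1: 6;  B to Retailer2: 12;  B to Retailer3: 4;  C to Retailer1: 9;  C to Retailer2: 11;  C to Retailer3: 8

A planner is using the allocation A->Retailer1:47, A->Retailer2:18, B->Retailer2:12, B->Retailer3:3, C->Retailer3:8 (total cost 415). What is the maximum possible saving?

Current plan cost = 47·3 + 18·3 + 12·12 + 3·4 + 8·8 = 415.
Optimal plan:
  A to Retailer1: 35 × 3 = 105
  A to Retailer2: 30 × 3 = 90
  B to Retailer1: 4 × 6 = 24
  B to Retailer3: 11 × 4 = 44
  C to Retailer1: 8 × 9 = 72
Optimal cost = 335.
Saving = 415 − 335 = 80.

80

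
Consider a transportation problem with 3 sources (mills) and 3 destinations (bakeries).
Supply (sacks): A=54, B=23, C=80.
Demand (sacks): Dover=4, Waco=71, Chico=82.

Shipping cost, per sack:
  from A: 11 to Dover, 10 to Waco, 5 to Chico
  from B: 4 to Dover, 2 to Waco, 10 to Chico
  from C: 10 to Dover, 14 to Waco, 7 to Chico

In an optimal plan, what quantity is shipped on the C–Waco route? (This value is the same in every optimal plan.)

0

Solving gives:
  A->Waco: 48 sacks
  A->Chico: 6 sacks
  B->Waco: 23 sacks
  C->Dover: 4 sacks
  C->Chico: 76 sacks
Total cost = 1128.
The route C→Waco is not used.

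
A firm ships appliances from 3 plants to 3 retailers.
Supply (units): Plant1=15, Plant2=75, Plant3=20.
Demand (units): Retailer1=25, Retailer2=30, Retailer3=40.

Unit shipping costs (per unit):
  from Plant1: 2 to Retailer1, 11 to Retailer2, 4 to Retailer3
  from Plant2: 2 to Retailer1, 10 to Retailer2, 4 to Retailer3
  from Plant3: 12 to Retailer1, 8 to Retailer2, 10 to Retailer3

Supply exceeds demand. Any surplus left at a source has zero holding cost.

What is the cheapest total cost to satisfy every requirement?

470

An optimal shipping plan:
  Plant2–Retailer1: 25 units
  Plant2–Retailer2: 10 units
  Plant2–Retailer3: 40 units
  Plant3–Retailer2: 20 units
Total cost = 470.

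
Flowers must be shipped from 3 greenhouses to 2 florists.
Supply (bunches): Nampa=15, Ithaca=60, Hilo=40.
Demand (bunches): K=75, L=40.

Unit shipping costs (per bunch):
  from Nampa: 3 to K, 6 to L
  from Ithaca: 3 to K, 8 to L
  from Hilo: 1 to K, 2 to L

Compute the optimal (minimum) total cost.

305

A cheapest plan:
  Nampa->K: 15 bunches
  Ithaca->K: 60 bunches
  Hilo->L: 40 bunches
Total cost = 305.
(Supply check: Nampa ships 15; Ithaca ships 60; Hilo ships 40.)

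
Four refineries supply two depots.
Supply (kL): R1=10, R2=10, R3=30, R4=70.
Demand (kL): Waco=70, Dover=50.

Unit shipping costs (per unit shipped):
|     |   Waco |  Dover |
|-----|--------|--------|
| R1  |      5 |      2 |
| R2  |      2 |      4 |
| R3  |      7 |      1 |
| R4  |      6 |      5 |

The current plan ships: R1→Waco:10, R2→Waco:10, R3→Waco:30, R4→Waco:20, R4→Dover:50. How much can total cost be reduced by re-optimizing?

Current plan cost = 10·5 + 10·2 + 30·7 + 20·6 + 50·5 = 650.
Optimal plan:
  R1→Dover: 10 × 2 = 20
  R2→Waco: 10 × 2 = 20
  R3→Dover: 30 × 1 = 30
  R4→Waco: 60 × 6 = 360
  R4→Dover: 10 × 5 = 50
Optimal cost = 480.
Saving = 650 − 480 = 170.

170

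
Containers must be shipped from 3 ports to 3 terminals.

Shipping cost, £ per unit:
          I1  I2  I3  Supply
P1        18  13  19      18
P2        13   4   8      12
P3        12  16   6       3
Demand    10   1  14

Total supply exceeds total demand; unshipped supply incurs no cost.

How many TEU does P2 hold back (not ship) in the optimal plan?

Minimum-cost shipments:
  P1->I1: 10 × £18 = £180
  P2->I2: 1 × £4 = £4
  P2->I3: 11 × £8 = £88
  P3->I3: 3 × £6 = £18
Total cost = £290.
P2 ships 12 of its 12, leaving 0.

0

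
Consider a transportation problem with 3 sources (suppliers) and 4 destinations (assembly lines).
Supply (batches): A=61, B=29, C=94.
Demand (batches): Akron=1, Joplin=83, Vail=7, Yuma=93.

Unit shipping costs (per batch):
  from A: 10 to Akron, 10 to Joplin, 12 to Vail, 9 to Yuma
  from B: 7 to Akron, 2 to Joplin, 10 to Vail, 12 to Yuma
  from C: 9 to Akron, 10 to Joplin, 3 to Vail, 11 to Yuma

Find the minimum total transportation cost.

1529

An optimal shipping plan:
  A to Yuma: 61 × 9 = 549
  B to Joplin: 29 × 2 = 58
  C to Akron: 1 × 9 = 9
  C to Joplin: 54 × 10 = 540
  C to Vail: 7 × 3 = 21
  C to Yuma: 32 × 11 = 352
Total = 549 + 58 + 9 + 540 + 21 + 352 = 1529.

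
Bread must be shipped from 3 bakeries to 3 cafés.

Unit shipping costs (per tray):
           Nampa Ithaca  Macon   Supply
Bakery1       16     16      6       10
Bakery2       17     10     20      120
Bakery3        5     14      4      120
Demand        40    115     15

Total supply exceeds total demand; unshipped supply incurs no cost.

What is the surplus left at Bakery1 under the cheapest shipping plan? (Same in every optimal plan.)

10

An optimal plan:
  Bakery2->Ithaca: 115 × 10 = 1150
  Bakery3->Nampa: 40 × 5 = 200
  Bakery3->Macon: 15 × 4 = 60
Total cost = 1410.
Bakery1 ships 0 of its 10, leaving 10.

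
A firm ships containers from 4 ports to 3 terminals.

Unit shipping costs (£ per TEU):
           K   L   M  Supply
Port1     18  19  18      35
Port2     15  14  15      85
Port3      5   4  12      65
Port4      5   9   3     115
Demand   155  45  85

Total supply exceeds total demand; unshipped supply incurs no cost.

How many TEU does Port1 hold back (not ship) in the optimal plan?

15

An optimal plan:
  Port1->K: 20 × £18 = £360
  Port2->K: 85 × £15 = £1275
  Port3->K: 20 × £5 = £100
  Port3->L: 45 × £4 = £180
  Port4->K: 30 × £5 = £150
  Port4->M: 85 × £3 = £255
Total cost = £2320.
Port1 ships 20 of its 35, leaving 15.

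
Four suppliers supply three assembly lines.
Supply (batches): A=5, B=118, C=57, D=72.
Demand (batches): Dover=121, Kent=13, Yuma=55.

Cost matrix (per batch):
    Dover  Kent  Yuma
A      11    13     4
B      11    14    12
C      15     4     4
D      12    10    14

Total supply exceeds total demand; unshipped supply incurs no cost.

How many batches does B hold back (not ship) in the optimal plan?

Minimum-cost shipments:
  A–Yuma: 5 × 4 = 20
  B–Dover: 118 × 11 = 1298
  C–Kent: 7 × 4 = 28
  C–Yuma: 50 × 4 = 200
  D–Dover: 3 × 12 = 36
  D–Kent: 6 × 10 = 60
Total cost = 1642.
B ships 118 of its 118, leaving 0.

0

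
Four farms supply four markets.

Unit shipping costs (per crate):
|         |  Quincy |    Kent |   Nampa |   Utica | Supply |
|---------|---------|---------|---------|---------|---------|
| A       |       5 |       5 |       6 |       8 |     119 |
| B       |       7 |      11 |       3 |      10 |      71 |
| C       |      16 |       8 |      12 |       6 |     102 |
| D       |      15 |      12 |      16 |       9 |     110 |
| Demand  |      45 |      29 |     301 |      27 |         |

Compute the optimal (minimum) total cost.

3561

One minimum-cost allocation:
  A→Nampa: 119 × 6 = 714
  B→Nampa: 71 × 3 = 213
  C→Nampa: 102 × 12 = 1224
  D→Quincy: 45 × 15 = 675
  D→Kent: 29 × 12 = 348
  D→Nampa: 9 × 16 = 144
  D→Utica: 27 × 9 = 243
Total = 714 + 213 + 1224 + 675 + 348 + 144 + 243 = 3561.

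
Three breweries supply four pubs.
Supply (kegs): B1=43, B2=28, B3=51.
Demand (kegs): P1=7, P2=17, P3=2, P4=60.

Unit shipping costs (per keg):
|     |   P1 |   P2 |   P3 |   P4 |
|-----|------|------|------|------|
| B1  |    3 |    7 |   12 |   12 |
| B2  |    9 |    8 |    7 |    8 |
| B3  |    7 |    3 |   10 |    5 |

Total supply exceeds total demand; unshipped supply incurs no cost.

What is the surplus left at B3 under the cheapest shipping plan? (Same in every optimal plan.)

Minimum-cost shipments:
  B1–P1: 7 × 3 = 21
  B2–P3: 2 × 7 = 14
  B2–P4: 26 × 8 = 208
  B3–P2: 17 × 3 = 51
  B3–P4: 34 × 5 = 170
Total cost = 464.
B3 ships 51 of its 51, leaving 0.

0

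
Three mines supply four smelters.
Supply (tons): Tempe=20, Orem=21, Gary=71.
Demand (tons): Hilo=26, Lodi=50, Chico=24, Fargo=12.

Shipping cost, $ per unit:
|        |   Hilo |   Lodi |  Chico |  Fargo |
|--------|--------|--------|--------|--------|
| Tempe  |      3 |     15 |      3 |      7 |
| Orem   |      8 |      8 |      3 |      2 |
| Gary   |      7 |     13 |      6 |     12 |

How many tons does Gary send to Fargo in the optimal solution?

Optimal shipments:
  Tempe→Hilo: 20 × $3 = $60
  Orem→Lodi: 9 × $8 = $72
  Orem→Fargo: 12 × $2 = $24
  Gary→Hilo: 6 × $7 = $42
  Gary→Lodi: 41 × $13 = $533
  Gary→Chico: 24 × $6 = $144
Total cost = $875.
The route Gary→Fargo is not used.

0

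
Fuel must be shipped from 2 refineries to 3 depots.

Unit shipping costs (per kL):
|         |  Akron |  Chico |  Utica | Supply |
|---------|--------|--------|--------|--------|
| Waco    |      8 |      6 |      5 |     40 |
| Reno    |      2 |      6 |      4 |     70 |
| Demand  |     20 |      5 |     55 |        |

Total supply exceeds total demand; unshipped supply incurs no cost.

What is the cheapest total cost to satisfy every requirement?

295

An optimal shipping plan:
  Waco–Chico: 5 kL
  Waco–Utica: 5 kL
  Reno–Akron: 20 kL
  Reno–Utica: 50 kL
Total cost = 295.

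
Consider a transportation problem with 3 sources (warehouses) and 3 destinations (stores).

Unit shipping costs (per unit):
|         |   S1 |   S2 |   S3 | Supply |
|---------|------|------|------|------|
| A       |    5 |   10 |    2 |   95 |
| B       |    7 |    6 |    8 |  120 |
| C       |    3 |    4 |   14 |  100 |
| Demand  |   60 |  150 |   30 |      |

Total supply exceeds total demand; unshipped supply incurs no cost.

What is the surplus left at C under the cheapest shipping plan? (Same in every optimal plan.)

An optimal plan:
  A->S3: 30 units
  B->S2: 110 units
  C->S1: 60 units
  C->S2: 40 units
Total cost = 1060.
C ships 100 of its 100, leaving 0.

0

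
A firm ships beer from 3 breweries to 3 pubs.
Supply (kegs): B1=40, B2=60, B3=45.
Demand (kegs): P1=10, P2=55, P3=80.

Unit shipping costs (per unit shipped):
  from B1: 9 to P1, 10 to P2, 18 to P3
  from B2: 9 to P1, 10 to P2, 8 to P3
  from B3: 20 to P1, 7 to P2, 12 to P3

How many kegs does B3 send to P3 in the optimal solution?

The minimum-cost plan:
  B1→P1: 10 × 9 = 90
  B1→P2: 30 × 10 = 300
  B2→P3: 60 × 8 = 480
  B3→P2: 25 × 7 = 175
  B3→P3: 20 × 12 = 240
Total cost = 1285.
So B3→P3 carries 20 kegs.

20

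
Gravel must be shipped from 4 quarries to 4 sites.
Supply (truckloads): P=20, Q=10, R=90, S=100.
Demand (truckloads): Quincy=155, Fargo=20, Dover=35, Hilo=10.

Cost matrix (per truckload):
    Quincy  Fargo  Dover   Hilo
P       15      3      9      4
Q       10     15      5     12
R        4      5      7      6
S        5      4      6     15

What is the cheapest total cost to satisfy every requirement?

995

Optimal allocation:
  P to Fargo: 10 truckloads
  P to Hilo: 10 truckloads
  Q to Dover: 10 truckloads
  R to Quincy: 90 truckloads
  S to Quincy: 65 truckloads
  S to Fargo: 10 truckloads
  S to Dover: 25 truckloads
Total cost = 995.
(Supply check: P ships 20; Q ships 10; R ships 90; S ships 100.)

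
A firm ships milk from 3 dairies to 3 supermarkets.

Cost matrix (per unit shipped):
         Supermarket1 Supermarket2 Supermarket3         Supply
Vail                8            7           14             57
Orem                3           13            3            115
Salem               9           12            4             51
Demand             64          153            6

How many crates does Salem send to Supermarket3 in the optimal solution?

The minimum-cost plan:
  Vail to Supermarket2: 57 × 7 = 399
  Orem to Supermarket1: 64 × 3 = 192
  Orem to Supermarket2: 45 × 13 = 585
  Orem to Supermarket3: 6 × 3 = 18
  Salem to Supermarket2: 51 × 12 = 612
Total cost = 1806.
The route Salem→Supermarket3 is not used.

0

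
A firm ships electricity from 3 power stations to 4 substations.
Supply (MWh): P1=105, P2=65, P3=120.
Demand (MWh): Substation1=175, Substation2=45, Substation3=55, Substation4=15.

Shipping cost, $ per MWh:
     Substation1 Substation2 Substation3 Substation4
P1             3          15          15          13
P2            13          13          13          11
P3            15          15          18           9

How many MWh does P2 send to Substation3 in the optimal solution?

55

The minimum-cost plan:
  P1→Substation1: 105 MWh
  P2→Substation2: 10 MWh
  P2→Substation3: 55 MWh
  P3→Substation1: 70 MWh
  P3→Substation2: 35 MWh
  P3→Substation4: 15 MWh
Total cost = $2870.
So P2→Substation3 carries 55 MWh.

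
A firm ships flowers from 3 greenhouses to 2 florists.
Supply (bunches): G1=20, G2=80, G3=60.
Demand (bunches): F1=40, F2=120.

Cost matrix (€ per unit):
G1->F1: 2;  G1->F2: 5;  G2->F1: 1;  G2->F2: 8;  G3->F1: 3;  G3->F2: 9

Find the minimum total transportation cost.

1000

A cheapest plan:
  G1→F2: 20 × €5 = €100
  G2→F1: 40 × €1 = €40
  G2→F2: 40 × €8 = €320
  G3→F2: 60 × €9 = €540
Total = 100 + 40 + 320 + 540 = €1000.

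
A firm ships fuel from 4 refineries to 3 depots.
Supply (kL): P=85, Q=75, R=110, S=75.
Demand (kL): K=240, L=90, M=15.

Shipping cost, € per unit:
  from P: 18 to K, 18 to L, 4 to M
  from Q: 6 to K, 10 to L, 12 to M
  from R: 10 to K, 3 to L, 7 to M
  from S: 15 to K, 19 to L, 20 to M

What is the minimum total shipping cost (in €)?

3365

One minimum-cost allocation:
  P->K: 70 kL
  P->M: 15 kL
  Q->K: 75 kL
  R->K: 20 kL
  R->L: 90 kL
  S->K: 75 kL
Total cost = €3365.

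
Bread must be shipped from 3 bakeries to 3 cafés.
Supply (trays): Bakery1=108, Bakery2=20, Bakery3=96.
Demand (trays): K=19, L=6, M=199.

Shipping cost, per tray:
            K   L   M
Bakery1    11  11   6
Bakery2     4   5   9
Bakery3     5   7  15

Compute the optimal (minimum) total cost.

2030

An optimal shipping plan:
  Bakery1–M: 108 × 6 = 648
  Bakery2–M: 20 × 9 = 180
  Bakery3–K: 19 × 5 = 95
  Bakery3–L: 6 × 7 = 42
  Bakery3–M: 71 × 15 = 1065
Total = 648 + 180 + 95 + 42 + 1065 = 2030.
(Supply check: Bakery1 ships 108; Bakery2 ships 20; Bakery3 ships 96.)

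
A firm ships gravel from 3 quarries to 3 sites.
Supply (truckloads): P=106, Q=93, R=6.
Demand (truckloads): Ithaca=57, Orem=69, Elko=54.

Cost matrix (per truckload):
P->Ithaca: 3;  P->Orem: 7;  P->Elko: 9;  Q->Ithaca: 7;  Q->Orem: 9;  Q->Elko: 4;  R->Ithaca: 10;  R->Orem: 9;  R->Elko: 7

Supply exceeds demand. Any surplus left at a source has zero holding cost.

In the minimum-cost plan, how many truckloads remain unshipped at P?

0

Minimum-cost shipments:
  P to Ithaca: 57 × 3 = 171
  P to Orem: 49 × 7 = 343
  Q to Orem: 20 × 9 = 180
  Q to Elko: 54 × 4 = 216
Total cost = 910.
P ships 106 of its 106, leaving 0.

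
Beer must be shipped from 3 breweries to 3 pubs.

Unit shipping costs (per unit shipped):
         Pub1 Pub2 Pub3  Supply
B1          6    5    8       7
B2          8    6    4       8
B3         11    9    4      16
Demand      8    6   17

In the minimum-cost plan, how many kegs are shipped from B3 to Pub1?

The minimum-cost plan:
  B1 to Pub1: 7 × 6 = 42
  B2 to Pub1: 1 × 8 = 8
  B2 to Pub2: 6 × 6 = 36
  B2 to Pub3: 1 × 4 = 4
  B3 to Pub3: 16 × 4 = 64
Total cost = 154.
The route B3→Pub1 is not used.

0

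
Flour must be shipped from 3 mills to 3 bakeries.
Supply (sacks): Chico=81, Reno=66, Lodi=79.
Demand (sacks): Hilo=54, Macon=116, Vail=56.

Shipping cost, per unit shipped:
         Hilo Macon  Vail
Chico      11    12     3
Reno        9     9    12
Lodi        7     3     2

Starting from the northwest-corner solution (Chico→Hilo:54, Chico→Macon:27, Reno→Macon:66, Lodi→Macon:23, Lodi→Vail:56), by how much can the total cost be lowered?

419

Current plan cost = 54·11 + 27·12 + 66·9 + 23·3 + 56·2 = 1693.
Optimal plan:
  Chico->Hilo: 25 × 11 = 275
  Chico->Vail: 56 × 3 = 168
  Reno->Hilo: 29 × 9 = 261
  Reno->Macon: 37 × 9 = 333
  Lodi->Macon: 79 × 3 = 237
Optimal cost = 1274.
Saving = 1693 − 1274 = 419.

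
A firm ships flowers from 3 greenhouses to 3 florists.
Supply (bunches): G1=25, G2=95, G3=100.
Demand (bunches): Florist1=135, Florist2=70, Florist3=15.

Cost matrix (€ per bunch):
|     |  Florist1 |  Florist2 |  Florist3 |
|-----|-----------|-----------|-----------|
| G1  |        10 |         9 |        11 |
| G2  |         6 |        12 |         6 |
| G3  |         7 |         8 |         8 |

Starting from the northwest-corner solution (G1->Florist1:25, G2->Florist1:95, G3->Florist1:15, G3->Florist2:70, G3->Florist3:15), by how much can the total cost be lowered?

65

Current plan cost = 25·10 + 95·6 + 15·7 + 70·8 + 15·8 = €1605.
Optimal plan:
  G1 to Florist2: 25 bunches
  G2 to Florist1: 80 bunches
  G2 to Florist3: 15 bunches
  G3 to Florist1: 55 bunches
  G3 to Florist2: 45 bunches
Optimal cost = €1540.
Saving = 1605 − 1540 = €65.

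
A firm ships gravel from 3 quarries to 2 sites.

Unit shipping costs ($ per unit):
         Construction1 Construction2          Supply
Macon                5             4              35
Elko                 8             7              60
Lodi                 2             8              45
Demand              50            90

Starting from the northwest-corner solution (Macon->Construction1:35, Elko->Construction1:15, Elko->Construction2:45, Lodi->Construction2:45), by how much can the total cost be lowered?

315

Current plan cost = 35·5 + 15·8 + 45·7 + 45·8 = $970.
Optimal plan:
  Macon to Construction2: 35 truckloads
  Elko to Construction1: 5 truckloads
  Elko to Construction2: 55 truckloads
  Lodi to Construction1: 45 truckloads
Optimal cost = $655.
Saving = 970 − 655 = $315.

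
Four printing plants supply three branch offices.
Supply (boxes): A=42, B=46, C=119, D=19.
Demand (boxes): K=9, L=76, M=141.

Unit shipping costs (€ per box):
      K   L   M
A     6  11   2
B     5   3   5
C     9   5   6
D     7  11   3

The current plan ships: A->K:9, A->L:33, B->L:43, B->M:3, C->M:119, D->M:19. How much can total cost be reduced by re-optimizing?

360

Current plan cost = 9·6 + 33·11 + 43·3 + 3·5 + 119·6 + 19·3 = €1332.
Optimal plan:
  A→M: 42 boxes
  B→K: 9 boxes
  B→L: 37 boxes
  C→L: 39 boxes
  C→M: 80 boxes
  D→M: 19 boxes
Optimal cost = €972.
Saving = 1332 − 972 = €360.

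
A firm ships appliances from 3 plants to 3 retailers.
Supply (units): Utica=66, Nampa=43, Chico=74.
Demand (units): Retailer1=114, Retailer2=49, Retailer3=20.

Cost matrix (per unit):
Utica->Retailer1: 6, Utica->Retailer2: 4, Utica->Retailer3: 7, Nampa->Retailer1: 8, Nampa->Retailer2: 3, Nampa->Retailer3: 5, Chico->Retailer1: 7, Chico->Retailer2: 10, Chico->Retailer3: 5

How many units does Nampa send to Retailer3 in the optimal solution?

Solving gives:
  Utica->Retailer1: 60 × 6 = 360
  Utica->Retailer2: 6 × 4 = 24
  Nampa->Retailer2: 43 × 3 = 129
  Chico->Retailer1: 54 × 7 = 378
  Chico->Retailer3: 20 × 5 = 100
Total cost = 991.
The route Nampa→Retailer3 is not used.

0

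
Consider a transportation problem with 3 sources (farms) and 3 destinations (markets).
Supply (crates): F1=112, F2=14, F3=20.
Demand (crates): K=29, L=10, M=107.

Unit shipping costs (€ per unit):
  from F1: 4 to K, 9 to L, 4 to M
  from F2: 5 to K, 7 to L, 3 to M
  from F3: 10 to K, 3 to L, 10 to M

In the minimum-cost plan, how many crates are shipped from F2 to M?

14

Solving gives:
  F1–K: 19 crates
  F1–M: 93 crates
  F2–M: 14 crates
  F3–K: 10 crates
  F3–L: 10 crates
Total cost = €620.
So F2→M carries 14 crates.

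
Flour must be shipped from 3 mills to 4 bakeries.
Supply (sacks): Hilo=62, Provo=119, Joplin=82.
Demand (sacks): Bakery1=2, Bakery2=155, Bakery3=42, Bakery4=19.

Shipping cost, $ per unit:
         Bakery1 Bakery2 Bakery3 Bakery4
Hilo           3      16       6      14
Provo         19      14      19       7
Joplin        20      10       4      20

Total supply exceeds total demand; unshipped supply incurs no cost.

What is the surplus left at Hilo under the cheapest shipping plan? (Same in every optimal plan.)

18

An optimal plan:
  Hilo->Bakery1: 2 sacks
  Hilo->Bakery3: 42 sacks
  Provo->Bakery2: 73 sacks
  Provo->Bakery4: 19 sacks
  Joplin->Bakery2: 82 sacks
Total cost = $2233.
Hilo ships 44 of its 62, leaving 18.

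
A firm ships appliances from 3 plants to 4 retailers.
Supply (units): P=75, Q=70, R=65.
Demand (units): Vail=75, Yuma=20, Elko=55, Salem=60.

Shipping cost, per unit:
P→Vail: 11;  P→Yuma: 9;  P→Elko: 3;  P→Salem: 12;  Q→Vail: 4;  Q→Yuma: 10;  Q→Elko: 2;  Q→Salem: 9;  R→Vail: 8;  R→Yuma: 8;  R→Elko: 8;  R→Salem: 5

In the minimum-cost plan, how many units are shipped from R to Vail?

The minimum-cost plan:
  P to Yuma: 20 × 9 = 180
  P to Elko: 55 × 3 = 165
  Q to Vail: 70 × 4 = 280
  R to Vail: 5 × 8 = 40
  R to Salem: 60 × 5 = 300
Total cost = 965.
So R→Vail carries 5 units.

5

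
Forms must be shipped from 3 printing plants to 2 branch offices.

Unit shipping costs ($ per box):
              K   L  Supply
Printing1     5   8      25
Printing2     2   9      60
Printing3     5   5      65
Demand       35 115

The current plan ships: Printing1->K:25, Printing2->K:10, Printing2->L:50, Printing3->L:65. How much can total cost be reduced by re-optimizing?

Current plan cost = 25·5 + 10·2 + 50·9 + 65·5 = $920.
Optimal plan:
  Printing1 to L: 25 × $8 = $200
  Printing2 to K: 35 × $2 = $70
  Printing2 to L: 25 × $9 = $225
  Printing3 to L: 65 × $5 = $325
Optimal cost = $820.
Saving = 920 − 820 = $100.

100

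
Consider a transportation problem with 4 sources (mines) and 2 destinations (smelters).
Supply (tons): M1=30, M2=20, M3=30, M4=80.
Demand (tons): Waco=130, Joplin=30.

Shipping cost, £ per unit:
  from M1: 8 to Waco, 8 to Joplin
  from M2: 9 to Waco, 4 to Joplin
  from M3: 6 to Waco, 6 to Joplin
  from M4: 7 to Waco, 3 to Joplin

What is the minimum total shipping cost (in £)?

1020

One minimum-cost allocation:
  M1->Waco: 30 × £8 = £240
  M2->Joplin: 20 × £4 = £80
  M3->Waco: 30 × £6 = £180
  M4->Waco: 70 × £7 = £490
  M4->Joplin: 10 × £3 = £30
Total = 240 + 80 + 180 + 490 + 30 = £1020.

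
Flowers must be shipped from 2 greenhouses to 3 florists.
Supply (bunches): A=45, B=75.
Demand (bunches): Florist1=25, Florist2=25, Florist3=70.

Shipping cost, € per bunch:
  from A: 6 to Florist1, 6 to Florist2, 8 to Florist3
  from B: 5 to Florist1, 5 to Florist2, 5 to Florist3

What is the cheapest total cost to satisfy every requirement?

645

One minimum-cost allocation:
  A–Florist1: 25 × €6 = €150
  A–Florist2: 20 × €6 = €120
  B–Florist2: 5 × €5 = €25
  B–Florist3: 70 × €5 = €350
Total = 150 + 120 + 25 + 350 = €645.
(Supply check: A ships 45; B ships 75.)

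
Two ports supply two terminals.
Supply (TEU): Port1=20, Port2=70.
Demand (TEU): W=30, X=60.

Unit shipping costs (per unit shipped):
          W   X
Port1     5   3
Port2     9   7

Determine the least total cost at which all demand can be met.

One minimum-cost allocation:
  Port1→X: 20 TEU
  Port2→W: 30 TEU
  Port2→X: 40 TEU
Total cost = 610.

610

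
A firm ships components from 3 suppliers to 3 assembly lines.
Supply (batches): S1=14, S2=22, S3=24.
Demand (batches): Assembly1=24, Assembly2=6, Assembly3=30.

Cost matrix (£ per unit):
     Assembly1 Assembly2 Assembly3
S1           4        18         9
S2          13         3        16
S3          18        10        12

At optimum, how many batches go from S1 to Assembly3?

0

Optimal shipments:
  S1->Assembly1: 14 × £4 = £56
  S2->Assembly1: 10 × £13 = £130
  S2->Assembly2: 6 × £3 = £18
  S2->Assembly3: 6 × £16 = £96
  S3->Assembly3: 24 × £12 = £288
Total cost = £588.
The route S1→Assembly3 is not used.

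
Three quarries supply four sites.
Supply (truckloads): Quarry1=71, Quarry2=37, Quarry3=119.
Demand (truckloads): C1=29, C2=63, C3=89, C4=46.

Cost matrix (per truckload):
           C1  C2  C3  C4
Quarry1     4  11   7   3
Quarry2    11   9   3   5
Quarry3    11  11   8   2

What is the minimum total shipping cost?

One minimum-cost allocation:
  Quarry1->C1: 29 truckloads
  Quarry1->C3: 42 truckloads
  Quarry2->C3: 37 truckloads
  Quarry3->C2: 63 truckloads
  Quarry3->C3: 10 truckloads
  Quarry3->C4: 46 truckloads
Total cost = 1386.

1386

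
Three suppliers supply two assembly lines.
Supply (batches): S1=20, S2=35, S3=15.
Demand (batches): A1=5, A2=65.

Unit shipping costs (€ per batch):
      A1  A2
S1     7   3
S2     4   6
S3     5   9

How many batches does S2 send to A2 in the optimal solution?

Solving gives:
  S1 to A2: 20 batches
  S2 to A2: 35 batches
  S3 to A1: 5 batches
  S3 to A2: 10 batches
Total cost = €385.
So S2→A2 carries 35 batches.

35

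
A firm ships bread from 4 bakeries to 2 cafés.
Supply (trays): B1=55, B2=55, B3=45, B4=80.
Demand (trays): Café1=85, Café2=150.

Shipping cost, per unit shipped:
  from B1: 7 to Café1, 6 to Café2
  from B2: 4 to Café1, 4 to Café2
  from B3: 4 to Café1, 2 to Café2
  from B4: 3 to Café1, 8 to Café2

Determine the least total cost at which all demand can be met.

Optimal allocation:
  B1→Café2: 55 trays
  B2→Café1: 5 trays
  B2→Café2: 50 trays
  B3→Café2: 45 trays
  B4→Café1: 80 trays
Total cost = 880.
(Supply check: B1 ships 55; B2 ships 55; B3 ships 45; B4 ships 80.)

880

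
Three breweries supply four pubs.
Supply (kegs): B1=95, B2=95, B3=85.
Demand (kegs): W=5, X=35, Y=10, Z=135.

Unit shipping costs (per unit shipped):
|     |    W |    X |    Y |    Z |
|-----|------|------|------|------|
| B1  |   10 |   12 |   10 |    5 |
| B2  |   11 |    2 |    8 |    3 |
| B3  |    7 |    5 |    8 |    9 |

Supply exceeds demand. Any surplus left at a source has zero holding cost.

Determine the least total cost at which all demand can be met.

An optimal shipping plan:
  B1 to Z: 75 × 5 = 375
  B2 to X: 35 × 2 = 70
  B2 to Z: 60 × 3 = 180
  B3 to W: 5 × 7 = 35
  B3 to Y: 10 × 8 = 80
Total = 375 + 70 + 180 + 35 + 80 = 740.

740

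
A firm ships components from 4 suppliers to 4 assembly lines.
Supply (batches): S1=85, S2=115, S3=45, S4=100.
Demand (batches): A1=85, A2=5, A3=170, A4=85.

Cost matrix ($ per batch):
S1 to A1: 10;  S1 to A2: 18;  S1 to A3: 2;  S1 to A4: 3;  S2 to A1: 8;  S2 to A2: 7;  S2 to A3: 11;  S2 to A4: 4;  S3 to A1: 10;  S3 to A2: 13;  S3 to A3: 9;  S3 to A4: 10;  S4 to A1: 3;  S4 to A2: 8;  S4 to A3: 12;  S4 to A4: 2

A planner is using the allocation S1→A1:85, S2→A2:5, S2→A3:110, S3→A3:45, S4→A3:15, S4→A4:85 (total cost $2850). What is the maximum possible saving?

Current plan cost = 85·10 + 5·7 + 110·11 + 45·9 + 15·12 + 85·2 = $2850.
Optimal plan:
  S1 to A3: 85 × $2 = $170
  S2 to A2: 5 × $7 = $35
  S2 to A3: 40 × $11 = $440
  S2 to A4: 70 × $4 = $280
  S3 to A3: 45 × $9 = $405
  S4 to A1: 85 × $3 = $255
  S4 to A4: 15 × $2 = $30
Optimal cost = $1615.
Saving = 2850 − 1615 = $1235.

1235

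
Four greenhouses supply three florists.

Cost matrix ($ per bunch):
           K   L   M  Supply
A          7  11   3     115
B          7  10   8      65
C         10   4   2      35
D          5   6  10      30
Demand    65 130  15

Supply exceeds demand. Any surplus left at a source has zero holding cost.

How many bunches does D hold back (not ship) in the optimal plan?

An optimal plan:
  A to K: 65 × $7 = $455
  A to M: 15 × $3 = $45
  B to L: 65 × $10 = $650
  C to L: 35 × $4 = $140
  D to L: 30 × $6 = $180
Total cost = $1470.
D ships 30 of its 30, leaving 0.

0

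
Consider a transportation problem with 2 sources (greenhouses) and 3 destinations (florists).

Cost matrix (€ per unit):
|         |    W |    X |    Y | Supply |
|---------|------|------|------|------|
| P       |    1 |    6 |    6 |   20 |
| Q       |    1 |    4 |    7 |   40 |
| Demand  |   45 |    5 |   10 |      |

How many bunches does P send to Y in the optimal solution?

10

Solving gives:
  P–W: 10 bunches
  P–Y: 10 bunches
  Q–W: 35 bunches
  Q–X: 5 bunches
Total cost = €125.
So P→Y carries 10 bunches.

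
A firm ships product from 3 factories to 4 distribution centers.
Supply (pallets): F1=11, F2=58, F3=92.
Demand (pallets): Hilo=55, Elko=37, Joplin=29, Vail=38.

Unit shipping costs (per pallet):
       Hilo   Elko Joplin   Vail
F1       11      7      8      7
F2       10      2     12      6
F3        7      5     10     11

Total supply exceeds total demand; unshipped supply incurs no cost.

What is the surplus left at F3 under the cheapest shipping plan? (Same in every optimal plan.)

2

An optimal plan:
  F1–Vail: 11 × 7 = 77
  F2–Elko: 31 × 2 = 62
  F2–Vail: 27 × 6 = 162
  F3–Hilo: 55 × 7 = 385
  F3–Elko: 6 × 5 = 30
  F3–Joplin: 29 × 10 = 290
Total cost = 1006.
F3 ships 90 of its 92, leaving 2.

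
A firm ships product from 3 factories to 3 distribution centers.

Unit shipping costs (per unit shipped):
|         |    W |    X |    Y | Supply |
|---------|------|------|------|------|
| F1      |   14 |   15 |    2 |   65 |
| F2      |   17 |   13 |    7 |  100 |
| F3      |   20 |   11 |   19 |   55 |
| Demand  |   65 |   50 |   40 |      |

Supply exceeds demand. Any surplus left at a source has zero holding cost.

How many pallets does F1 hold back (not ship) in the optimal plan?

0

An optimal plan:
  F1–W: 25 pallets
  F1–Y: 40 pallets
  F2–W: 40 pallets
  F3–X: 50 pallets
Total cost = 1660.
F1 ships 65 of its 65, leaving 0.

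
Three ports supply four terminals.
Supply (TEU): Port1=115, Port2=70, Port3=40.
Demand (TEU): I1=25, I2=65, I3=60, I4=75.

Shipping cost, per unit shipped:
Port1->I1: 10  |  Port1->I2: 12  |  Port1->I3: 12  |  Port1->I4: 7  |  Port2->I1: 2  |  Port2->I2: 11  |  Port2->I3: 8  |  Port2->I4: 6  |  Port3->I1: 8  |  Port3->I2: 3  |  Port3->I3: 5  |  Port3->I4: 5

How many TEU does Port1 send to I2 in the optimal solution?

25

Optimal shipments:
  Port1->I2: 25 TEU
  Port1->I3: 15 TEU
  Port1->I4: 75 TEU
  Port2->I1: 25 TEU
  Port2->I3: 45 TEU
  Port3->I2: 40 TEU
Total cost = 1535.
So Port1→I2 carries 25 TEU.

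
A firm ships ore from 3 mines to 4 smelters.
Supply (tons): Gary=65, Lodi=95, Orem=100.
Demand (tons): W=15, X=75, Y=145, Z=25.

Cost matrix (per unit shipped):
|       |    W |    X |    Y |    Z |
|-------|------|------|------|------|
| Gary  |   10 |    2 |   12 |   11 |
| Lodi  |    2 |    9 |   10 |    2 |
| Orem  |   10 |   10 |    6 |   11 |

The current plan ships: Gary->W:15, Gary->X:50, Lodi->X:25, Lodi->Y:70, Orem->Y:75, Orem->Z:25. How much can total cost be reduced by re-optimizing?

550

Current plan cost = 15·10 + 50·2 + 25·9 + 70·10 + 75·6 + 25·11 = 1900.
Optimal plan:
  Gary->X: 65 × 2 = 130
  Lodi->W: 15 × 2 = 30
  Lodi->X: 10 × 9 = 90
  Lodi->Y: 45 × 10 = 450
  Lodi->Z: 25 × 2 = 50
  Orem->Y: 100 × 6 = 600
Optimal cost = 1350.
Saving = 1900 − 1350 = 550.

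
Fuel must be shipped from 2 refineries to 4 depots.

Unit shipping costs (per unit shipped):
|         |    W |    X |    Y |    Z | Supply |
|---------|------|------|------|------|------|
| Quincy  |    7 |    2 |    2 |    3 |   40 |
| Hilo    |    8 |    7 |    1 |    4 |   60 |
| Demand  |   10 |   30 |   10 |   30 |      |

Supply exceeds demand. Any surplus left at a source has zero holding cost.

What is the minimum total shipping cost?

260

One minimum-cost allocation:
  Quincy–W: 10 × 7 = 70
  Quincy–X: 30 × 2 = 60
  Hilo–Y: 10 × 1 = 10
  Hilo–Z: 30 × 4 = 120
Total = 70 + 60 + 10 + 120 = 260.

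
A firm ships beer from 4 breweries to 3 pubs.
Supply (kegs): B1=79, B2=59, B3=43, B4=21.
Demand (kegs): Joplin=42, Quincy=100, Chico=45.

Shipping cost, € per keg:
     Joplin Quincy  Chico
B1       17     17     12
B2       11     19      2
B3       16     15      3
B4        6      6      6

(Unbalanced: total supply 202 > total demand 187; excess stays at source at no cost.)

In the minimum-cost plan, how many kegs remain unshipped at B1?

15

An optimal plan:
  B1–Quincy: 64 × €17 = €1088
  B2–Joplin: 42 × €11 = €462
  B2–Chico: 17 × €2 = €34
  B3–Quincy: 15 × €15 = €225
  B3–Chico: 28 × €3 = €84
  B4–Quincy: 21 × €6 = €126
Total cost = €2019.
B1 ships 64 of its 79, leaving 15.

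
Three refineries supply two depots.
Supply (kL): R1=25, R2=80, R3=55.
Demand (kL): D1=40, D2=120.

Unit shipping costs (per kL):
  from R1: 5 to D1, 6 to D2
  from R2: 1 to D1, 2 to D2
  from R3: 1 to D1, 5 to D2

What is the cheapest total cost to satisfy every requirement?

425

Optimal allocation:
  R1–D2: 25 kL
  R2–D2: 80 kL
  R3–D1: 40 kL
  R3–D2: 15 kL
Total cost = 425.
(Supply check: R1 ships 25; R2 ships 80; R3 ships 55.)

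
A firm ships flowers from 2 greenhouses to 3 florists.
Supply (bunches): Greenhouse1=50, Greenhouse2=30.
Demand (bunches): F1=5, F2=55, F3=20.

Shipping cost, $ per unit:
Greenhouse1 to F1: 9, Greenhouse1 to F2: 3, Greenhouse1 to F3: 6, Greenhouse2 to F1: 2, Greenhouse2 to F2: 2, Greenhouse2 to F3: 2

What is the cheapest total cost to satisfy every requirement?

One minimum-cost allocation:
  Greenhouse1–F2: 50 × $3 = $150
  Greenhouse2–F1: 5 × $2 = $10
  Greenhouse2–F2: 5 × $2 = $10
  Greenhouse2–F3: 20 × $2 = $40
Total = 150 + 10 + 10 + 40 = $210.
(Supply check: Greenhouse1 ships 50; Greenhouse2 ships 30.)

210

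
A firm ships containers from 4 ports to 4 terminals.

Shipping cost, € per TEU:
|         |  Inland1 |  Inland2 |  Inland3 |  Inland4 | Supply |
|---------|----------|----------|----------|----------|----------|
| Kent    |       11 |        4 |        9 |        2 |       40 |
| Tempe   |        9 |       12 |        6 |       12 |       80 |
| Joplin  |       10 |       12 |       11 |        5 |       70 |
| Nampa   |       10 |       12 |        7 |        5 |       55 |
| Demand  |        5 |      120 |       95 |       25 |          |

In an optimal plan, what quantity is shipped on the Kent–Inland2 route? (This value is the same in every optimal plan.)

40

Optimal shipments:
  Kent->Inland2: 40 × €4 = €160
  Tempe->Inland3: 80 × €6 = €480
  Joplin->Inland1: 5 × €10 = €50
  Joplin->Inland2: 65 × €12 = €780
  Nampa->Inland2: 15 × €12 = €180
  Nampa->Inland3: 15 × €7 = €105
  Nampa->Inland4: 25 × €5 = €125
Total cost = €1880.
So Kent→Inland2 carries 40 TEU.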